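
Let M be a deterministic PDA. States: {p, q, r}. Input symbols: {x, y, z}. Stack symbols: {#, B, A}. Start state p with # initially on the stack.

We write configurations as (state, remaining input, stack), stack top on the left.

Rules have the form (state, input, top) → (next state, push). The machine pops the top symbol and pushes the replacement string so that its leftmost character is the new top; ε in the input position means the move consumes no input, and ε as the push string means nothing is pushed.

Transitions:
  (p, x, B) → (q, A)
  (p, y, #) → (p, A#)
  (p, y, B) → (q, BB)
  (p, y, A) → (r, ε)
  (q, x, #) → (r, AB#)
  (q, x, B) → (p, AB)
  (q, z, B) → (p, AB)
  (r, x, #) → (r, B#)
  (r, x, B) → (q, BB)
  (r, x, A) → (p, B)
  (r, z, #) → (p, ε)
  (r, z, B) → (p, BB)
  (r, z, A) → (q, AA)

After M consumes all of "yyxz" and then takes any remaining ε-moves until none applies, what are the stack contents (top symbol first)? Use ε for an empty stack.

(p, yyxz, #)
  read y, top #: go to p, push A# → (p, yxz, A#)
  read y, top A: go to r, push ε → (r, xz, #)
  read x, top #: go to r, push B# → (r, z, B#)
  read z, top B: go to p, push BB → (p, ε, BB#)
All input consumed in state p with stack BB#.

BB#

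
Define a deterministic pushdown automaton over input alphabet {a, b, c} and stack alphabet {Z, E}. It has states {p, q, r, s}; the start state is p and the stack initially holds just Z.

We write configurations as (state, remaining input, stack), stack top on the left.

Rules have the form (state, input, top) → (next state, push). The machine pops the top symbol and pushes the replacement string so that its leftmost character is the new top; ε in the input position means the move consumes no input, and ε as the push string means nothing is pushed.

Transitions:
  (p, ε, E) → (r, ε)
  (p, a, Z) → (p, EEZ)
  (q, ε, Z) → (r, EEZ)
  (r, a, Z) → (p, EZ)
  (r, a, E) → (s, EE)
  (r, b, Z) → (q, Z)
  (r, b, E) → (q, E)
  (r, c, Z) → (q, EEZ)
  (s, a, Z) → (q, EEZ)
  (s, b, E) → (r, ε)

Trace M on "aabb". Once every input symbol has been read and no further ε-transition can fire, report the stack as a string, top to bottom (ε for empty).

(p, aabb, Z) ⊢ (p, abb, EEZ) ⊢ (r, abb, EZ) ⊢ (s, bb, EEZ) ⊢ (r, b, EZ) ⊢ (q, ε, EZ)
All input consumed in state q with stack EZ.

EZ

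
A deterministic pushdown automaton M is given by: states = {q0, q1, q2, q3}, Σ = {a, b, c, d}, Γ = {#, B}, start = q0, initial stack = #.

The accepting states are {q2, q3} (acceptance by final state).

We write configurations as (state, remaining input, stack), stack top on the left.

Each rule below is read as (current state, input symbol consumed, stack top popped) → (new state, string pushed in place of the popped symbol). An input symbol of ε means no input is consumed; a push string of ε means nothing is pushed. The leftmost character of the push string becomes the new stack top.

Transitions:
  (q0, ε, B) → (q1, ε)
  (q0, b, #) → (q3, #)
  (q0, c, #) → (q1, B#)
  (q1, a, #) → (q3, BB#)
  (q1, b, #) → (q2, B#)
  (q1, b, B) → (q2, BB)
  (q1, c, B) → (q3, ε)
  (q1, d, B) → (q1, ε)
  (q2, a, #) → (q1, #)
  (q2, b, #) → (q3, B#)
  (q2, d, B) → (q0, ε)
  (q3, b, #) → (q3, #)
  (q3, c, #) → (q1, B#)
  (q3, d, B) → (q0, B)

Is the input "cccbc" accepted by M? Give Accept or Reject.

Reject

(q0, cccbc, #) ⊢ (q1, ccbc, B#) ⊢ (q3, cbc, #) ⊢ (q1, bc, B#) ⊢ (q2, c, BB#)
No transition applies at (q2, c, BB#); input not fully consumed.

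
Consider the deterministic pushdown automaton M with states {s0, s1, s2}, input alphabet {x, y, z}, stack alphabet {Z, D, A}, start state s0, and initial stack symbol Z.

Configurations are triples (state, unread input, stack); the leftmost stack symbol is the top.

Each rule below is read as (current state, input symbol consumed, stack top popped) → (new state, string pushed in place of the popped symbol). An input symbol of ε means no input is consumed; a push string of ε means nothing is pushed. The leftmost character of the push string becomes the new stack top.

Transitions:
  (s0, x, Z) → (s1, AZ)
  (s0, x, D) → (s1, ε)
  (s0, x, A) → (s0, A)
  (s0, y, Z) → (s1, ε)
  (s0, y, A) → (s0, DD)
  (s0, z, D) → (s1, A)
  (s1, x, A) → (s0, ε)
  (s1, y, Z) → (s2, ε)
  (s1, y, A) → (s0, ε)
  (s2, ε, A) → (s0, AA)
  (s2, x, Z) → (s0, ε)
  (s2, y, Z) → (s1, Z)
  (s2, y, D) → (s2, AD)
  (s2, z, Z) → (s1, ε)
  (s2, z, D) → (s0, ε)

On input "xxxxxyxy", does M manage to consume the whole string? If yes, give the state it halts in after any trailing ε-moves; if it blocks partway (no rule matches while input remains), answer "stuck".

s0

(s0, xxxxxyxy, Z)
  read x, top Z: go to s1, push AZ → (s1, xxxxyxy, AZ)
  read x, top A: go to s0, push ε → (s0, xxxyxy, Z)
  read x, top Z: go to s1, push AZ → (s1, xxyxy, AZ)
  read x, top A: go to s0, push ε → (s0, xyxy, Z)
  read x, top Z: go to s1, push AZ → (s1, yxy, AZ)
  read y, top A: go to s0, push ε → (s0, xy, Z)
  read x, top Z: go to s1, push AZ → (s1, y, AZ)
  read y, top A: go to s0, push ε → (s0, ε, Z)
All input consumed; M is in state s0.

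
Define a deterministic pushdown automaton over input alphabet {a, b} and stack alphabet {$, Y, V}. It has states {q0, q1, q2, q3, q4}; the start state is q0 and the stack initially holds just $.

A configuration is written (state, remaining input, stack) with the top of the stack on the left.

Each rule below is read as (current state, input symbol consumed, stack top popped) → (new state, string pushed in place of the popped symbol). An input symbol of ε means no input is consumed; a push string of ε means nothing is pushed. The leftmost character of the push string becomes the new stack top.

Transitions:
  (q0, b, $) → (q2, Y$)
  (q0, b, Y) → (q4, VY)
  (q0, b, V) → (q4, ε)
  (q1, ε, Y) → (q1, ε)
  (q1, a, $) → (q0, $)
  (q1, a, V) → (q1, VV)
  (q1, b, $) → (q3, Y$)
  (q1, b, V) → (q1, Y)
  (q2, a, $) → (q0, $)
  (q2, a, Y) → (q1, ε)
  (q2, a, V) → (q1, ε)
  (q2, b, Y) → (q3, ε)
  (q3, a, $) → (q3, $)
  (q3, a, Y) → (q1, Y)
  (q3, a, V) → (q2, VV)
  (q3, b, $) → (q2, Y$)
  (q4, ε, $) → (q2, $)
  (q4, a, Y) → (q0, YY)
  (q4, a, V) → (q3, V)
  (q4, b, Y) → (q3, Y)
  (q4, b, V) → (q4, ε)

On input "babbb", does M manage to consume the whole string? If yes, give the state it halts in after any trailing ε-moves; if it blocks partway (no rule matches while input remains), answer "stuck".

(q0, babbb, $)
  read b, top $: go to q2, push Y$ → (q2, abbb, Y$)
  read a, top Y: go to q1, push ε → (q1, bbb, $)
  read b, top $: go to q3, push Y$ → (q3, bb, Y$)
No transition for (q3, b, top Y); M blocks with input bb remaining.

stuck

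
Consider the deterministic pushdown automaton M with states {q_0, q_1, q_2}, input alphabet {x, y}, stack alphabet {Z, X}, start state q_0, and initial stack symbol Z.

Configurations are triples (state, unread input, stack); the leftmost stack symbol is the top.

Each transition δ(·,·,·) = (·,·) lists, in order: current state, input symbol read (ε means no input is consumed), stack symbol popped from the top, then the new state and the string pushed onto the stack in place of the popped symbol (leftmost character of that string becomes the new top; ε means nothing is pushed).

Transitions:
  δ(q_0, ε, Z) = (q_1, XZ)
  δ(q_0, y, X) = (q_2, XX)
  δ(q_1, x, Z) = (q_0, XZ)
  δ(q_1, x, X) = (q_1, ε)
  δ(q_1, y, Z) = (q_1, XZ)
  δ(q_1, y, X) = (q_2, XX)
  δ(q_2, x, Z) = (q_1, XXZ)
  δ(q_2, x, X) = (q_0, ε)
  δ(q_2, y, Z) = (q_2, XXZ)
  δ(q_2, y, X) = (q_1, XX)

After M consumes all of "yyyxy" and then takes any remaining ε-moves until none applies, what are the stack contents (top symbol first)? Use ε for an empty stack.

XXXXZ

(q_0, yyyxy, Z)
  ε-move, top Z: go to q_1, push XZ → (q_1, yyyxy, XZ)
  read y, top X: go to q_2, push XX → (q_2, yyxy, XXZ)
  read y, top X: go to q_1, push XX → (q_1, yxy, XXXZ)
  read y, top X: go to q_2, push XX → (q_2, xy, XXXXZ)
  read x, top X: go to q_0, push ε → (q_0, y, XXXZ)
  read y, top X: go to q_2, push XX → (q_2, ε, XXXXZ)
All input consumed in state q_2 with stack XXXXZ.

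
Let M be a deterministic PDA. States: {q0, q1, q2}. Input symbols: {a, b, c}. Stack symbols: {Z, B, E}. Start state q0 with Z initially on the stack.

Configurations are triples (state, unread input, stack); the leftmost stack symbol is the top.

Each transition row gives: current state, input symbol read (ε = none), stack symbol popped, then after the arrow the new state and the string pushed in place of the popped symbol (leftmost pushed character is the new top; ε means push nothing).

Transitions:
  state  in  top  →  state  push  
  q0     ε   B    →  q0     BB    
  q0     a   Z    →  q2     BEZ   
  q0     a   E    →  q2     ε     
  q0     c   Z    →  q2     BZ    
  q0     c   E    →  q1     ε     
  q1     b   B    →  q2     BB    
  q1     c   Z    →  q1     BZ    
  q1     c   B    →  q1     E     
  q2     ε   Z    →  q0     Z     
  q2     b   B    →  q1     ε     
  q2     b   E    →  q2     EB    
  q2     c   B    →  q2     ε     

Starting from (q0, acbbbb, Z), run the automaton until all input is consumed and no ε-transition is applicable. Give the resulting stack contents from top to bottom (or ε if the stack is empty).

EBBBBZ

(q0, acbbbb, Z)
  read a, top Z: go to q2, push BEZ → (q2, cbbbb, BEZ)
  read c, top B: go to q2, push ε → (q2, bbbb, EZ)
  read b, top E: go to q2, push EB → (q2, bbb, EBZ)
  read b, top E: go to q2, push EB → (q2, bb, EBBZ)
  read b, top E: go to q2, push EB → (q2, b, EBBBZ)
  read b, top E: go to q2, push EB → (q2, ε, EBBBBZ)
All input consumed in state q2 with stack EBBBBZ.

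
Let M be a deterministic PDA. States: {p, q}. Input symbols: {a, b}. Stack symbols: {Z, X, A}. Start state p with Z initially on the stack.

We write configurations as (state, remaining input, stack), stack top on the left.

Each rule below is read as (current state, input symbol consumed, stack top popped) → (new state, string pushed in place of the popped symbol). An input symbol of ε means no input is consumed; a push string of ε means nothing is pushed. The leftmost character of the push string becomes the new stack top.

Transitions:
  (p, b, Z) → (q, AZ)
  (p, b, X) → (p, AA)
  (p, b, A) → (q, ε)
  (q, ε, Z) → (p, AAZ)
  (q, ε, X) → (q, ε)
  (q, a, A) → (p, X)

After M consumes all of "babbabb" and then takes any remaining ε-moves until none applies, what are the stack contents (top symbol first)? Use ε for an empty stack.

AZ

(p, babbabb, Z)
  read b, top Z: go to q, push AZ → (q, abbabb, AZ)
  read a, top A: go to p, push X → (p, bbabb, XZ)
  read b, top X: go to p, push AA → (p, babb, AAZ)
  read b, top A: go to q, push ε → (q, abb, AZ)
  read a, top A: go to p, push X → (p, bb, XZ)
  read b, top X: go to p, push AA → (p, b, AAZ)
  read b, top A: go to q, push ε → (q, ε, AZ)
All input consumed in state q with stack AZ.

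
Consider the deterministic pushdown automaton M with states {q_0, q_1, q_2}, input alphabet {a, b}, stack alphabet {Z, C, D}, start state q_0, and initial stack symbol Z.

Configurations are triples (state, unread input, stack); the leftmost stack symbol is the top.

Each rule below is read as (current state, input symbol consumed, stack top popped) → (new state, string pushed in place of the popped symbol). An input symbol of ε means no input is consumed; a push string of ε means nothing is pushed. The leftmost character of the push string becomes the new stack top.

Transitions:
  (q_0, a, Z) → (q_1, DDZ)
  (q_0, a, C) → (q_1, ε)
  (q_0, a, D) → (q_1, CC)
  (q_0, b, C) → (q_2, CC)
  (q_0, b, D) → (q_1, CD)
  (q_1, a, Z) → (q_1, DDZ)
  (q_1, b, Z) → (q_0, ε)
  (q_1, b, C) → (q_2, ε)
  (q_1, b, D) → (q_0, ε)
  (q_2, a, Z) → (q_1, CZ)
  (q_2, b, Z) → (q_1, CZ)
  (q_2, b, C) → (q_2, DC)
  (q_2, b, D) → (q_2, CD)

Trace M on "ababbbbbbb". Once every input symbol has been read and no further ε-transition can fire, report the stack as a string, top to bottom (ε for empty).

CDCDCDCZ

(q_0, ababbbbbbb, Z) ⊢ (q_1, babbbbbbb, DDZ) ⊢ (q_0, abbbbbbb, DZ) ⊢ (q_1, bbbbbbb, CCZ) ⊢ (q_2, bbbbbb, CZ) ⊢ (q_2, bbbbb, DCZ) ⊢ (q_2, bbbb, CDCZ) ⊢ (q_2, bbb, DCDCZ) ⊢ (q_2, bb, CDCDCZ) ⊢ (q_2, b, DCDCDCZ) ⊢ (q_2, ε, CDCDCDCZ)
All input consumed in state q_2 with stack CDCDCDCZ.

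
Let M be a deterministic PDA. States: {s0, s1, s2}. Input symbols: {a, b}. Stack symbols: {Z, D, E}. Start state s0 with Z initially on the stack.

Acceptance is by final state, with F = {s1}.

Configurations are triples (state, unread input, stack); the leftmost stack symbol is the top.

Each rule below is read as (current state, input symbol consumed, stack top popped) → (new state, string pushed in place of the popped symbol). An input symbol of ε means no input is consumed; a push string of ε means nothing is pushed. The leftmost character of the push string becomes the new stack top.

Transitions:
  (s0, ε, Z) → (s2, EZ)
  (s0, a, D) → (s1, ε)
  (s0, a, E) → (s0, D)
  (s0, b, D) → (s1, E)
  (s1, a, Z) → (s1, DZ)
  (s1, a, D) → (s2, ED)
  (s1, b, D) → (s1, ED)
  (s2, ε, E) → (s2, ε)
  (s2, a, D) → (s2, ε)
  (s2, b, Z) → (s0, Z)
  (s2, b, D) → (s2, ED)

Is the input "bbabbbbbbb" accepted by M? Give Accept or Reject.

(s0, bbabbbbbbb, Z) ⊢ (s2, bbabbbbbbb, EZ) ⊢ (s2, bbabbbbbbb, Z) ⊢ (s0, babbbbbbb, Z) ⊢ (s2, babbbbbbb, EZ) ⊢ (s2, babbbbbbb, Z) ⊢ (s0, abbbbbbb, Z) ⊢ (s2, abbbbbbb, EZ) ⊢ (s2, abbbbbbb, Z)
No transition applies at (s2, abbbbbbb, Z); input not fully consumed.

Reject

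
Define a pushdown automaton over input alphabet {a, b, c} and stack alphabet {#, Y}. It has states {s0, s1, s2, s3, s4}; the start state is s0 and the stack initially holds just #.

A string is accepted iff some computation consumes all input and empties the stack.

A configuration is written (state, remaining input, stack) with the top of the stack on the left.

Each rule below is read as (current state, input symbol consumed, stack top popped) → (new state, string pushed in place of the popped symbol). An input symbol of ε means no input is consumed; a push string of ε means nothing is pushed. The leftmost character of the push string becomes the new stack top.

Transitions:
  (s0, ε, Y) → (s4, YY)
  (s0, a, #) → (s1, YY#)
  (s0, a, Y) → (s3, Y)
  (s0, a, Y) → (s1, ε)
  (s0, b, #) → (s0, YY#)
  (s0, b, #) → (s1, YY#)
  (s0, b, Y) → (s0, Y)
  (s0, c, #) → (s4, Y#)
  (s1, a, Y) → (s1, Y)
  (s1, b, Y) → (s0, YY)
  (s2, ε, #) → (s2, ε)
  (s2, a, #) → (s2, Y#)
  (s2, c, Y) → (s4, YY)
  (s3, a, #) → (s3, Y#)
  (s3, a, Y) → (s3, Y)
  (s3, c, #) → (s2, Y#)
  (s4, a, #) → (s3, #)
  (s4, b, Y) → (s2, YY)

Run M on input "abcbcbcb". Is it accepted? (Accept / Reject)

No computation consumes all input and empties the stack.

Reject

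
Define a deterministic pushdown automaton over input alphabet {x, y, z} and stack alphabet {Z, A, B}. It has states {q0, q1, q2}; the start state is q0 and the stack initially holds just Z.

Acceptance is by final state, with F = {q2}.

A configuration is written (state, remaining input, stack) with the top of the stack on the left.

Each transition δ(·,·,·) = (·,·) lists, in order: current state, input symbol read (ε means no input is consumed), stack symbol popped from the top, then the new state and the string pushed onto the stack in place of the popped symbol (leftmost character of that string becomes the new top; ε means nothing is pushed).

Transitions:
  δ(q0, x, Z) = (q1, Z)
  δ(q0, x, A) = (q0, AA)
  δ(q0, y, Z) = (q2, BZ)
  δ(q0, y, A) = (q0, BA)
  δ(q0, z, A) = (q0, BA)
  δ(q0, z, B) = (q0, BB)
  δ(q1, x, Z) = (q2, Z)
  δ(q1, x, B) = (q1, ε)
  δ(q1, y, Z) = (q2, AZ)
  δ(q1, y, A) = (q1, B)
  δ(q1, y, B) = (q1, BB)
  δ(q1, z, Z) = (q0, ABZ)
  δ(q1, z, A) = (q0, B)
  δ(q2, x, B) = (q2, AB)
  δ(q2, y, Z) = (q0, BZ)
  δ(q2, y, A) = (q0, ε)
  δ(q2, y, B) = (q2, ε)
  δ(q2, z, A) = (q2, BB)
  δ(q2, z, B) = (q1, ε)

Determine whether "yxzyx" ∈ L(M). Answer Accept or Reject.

Accept

(q0, yxzyx, Z)
  read y, top Z: go to q2, push BZ → (q2, xzyx, BZ)
  read x, top B: go to q2, push AB → (q2, zyx, ABZ)
  read z, top A: go to q2, push BB → (q2, yx, BBBZ)
  read y, top B: go to q2, push ε → (q2, x, BBZ)
  read x, top B: go to q2, push AB → (q2, ε, ABBZ)
All input consumed; state q2 ∈ F.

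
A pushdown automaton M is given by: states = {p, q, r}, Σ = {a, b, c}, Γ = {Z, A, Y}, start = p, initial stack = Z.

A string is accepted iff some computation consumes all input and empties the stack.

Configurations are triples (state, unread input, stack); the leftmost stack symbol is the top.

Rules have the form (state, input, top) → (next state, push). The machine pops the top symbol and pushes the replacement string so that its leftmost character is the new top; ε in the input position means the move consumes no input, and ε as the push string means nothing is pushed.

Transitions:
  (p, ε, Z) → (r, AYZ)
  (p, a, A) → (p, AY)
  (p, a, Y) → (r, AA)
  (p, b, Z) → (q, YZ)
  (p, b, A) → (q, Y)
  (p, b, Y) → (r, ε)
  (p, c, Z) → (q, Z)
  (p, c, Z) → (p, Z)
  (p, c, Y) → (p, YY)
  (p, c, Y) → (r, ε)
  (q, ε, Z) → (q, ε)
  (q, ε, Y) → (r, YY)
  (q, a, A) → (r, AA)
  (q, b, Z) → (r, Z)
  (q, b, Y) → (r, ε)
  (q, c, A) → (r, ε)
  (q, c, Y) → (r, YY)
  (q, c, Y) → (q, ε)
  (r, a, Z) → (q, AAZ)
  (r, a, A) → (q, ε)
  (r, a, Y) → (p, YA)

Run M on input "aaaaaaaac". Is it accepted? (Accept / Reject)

No computation consumes all input and empties the stack.

Reject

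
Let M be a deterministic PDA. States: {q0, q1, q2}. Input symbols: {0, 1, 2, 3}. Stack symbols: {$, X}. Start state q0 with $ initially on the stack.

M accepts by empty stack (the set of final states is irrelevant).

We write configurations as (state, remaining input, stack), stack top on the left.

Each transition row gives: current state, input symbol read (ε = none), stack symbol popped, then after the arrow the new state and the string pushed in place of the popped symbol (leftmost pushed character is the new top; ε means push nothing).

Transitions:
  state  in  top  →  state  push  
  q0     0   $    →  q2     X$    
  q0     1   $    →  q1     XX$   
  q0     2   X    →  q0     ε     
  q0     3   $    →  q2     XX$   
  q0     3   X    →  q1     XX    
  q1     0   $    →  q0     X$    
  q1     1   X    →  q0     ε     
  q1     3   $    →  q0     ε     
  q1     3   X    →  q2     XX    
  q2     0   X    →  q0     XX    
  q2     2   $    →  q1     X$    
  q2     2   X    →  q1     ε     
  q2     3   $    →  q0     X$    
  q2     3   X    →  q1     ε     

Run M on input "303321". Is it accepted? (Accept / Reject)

(q0, 303321, $)
  read 3, top $: go to q2, push XX$ → (q2, 03321, XX$)
  read 0, top X: go to q0, push XX → (q0, 3321, XXX$)
  read 3, top X: go to q1, push XX → (q1, 321, XXXX$)
  read 3, top X: go to q2, push XX → (q2, 21, XXXXX$)
  read 2, top X: go to q1, push ε → (q1, 1, XXXX$)
  read 1, top X: go to q0, push ε → (q0, ε, XXX$)
All input consumed; stack is XXX$, not empty, and no further ε-move applies.

Reject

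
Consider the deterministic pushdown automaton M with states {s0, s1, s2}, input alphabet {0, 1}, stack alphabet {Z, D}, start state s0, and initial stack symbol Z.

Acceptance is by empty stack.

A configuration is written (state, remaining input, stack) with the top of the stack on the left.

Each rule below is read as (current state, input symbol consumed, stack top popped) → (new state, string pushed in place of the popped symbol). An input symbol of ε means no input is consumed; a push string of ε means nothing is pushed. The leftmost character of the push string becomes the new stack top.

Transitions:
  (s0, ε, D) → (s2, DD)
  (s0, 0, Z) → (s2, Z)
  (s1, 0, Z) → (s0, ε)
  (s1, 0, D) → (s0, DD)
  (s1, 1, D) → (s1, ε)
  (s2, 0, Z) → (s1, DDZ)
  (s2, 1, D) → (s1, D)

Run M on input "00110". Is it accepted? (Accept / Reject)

(s0, 00110, Z)
  read 0, top Z: go to s2, push Z → (s2, 0110, Z)
  read 0, top Z: go to s1, push DDZ → (s1, 110, DDZ)
  read 1, top D: go to s1, push ε → (s1, 10, DZ)
  read 1, top D: go to s1, push ε → (s1, 0, Z)
  read 0, top Z: go to s0, push ε → (s0, ε, ε)
All input consumed and the stack is empty.

Accept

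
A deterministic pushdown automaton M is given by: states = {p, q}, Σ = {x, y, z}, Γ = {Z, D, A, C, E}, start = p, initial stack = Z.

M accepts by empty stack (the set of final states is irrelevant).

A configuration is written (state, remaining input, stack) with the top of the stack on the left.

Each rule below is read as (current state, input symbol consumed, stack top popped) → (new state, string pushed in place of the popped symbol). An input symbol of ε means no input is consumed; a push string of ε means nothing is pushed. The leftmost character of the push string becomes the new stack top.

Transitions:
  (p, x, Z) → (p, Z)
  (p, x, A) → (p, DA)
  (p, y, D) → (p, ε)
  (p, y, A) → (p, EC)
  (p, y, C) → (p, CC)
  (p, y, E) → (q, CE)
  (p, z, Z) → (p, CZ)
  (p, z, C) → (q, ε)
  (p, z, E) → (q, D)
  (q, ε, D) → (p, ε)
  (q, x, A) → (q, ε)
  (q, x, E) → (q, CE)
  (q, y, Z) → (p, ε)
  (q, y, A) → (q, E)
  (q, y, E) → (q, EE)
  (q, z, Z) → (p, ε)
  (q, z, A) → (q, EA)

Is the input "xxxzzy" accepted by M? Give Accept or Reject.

(p, xxxzzy, Z) ⊢ (p, xxzzy, Z) ⊢ (p, xzzy, Z) ⊢ (p, zzy, Z) ⊢ (p, zy, CZ) ⊢ (q, y, Z) ⊢ (p, ε, ε)
All input consumed and the stack is empty.

Accept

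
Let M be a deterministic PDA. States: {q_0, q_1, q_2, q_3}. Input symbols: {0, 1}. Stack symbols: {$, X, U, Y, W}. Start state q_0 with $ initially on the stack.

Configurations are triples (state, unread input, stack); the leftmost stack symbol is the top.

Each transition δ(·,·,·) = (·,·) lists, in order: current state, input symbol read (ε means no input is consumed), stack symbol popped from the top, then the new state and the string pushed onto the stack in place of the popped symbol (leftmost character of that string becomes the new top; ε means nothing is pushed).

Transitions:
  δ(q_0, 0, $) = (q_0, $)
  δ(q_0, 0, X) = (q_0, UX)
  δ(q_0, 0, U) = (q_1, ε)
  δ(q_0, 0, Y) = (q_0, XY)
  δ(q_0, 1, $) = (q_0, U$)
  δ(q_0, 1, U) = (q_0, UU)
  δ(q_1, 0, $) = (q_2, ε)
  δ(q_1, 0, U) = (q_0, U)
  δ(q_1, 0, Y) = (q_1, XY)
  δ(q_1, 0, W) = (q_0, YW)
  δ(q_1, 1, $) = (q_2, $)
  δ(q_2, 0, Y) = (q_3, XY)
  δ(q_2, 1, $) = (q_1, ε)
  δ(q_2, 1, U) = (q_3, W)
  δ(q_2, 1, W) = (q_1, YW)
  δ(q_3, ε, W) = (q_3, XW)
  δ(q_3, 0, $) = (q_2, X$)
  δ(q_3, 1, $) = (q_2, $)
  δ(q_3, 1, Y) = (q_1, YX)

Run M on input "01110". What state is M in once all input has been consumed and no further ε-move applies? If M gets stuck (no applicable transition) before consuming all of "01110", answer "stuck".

(q_0, 01110, $) ⊢ (q_0, 1110, $) ⊢ (q_0, 110, U$) ⊢ (q_0, 10, UU$) ⊢ (q_0, 0, UUU$) ⊢ (q_1, ε, UU$)
All input consumed; M is in state q_1.

q_1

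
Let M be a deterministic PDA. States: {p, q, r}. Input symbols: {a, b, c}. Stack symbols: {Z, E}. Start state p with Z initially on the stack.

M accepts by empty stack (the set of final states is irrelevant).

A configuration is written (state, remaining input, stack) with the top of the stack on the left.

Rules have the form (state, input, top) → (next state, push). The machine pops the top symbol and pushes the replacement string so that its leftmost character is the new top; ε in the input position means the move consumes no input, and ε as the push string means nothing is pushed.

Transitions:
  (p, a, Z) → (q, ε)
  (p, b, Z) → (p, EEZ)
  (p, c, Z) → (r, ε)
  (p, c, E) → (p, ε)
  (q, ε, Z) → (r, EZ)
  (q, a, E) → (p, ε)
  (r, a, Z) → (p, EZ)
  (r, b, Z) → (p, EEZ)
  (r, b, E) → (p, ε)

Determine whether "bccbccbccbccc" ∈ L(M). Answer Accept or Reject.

Accept

(p, bccbccbccbccc, Z)
  read b, top Z: go to p, push EEZ → (p, ccbccbccbccc, EEZ)
  read c, top E: go to p, push ε → (p, cbccbccbccc, EZ)
  read c, top E: go to p, push ε → (p, bccbccbccc, Z)
  read b, top Z: go to p, push EEZ → (p, ccbccbccc, EEZ)
  read c, top E: go to p, push ε → (p, cbccbccc, EZ)
  read c, top E: go to p, push ε → (p, bccbccc, Z)
  read b, top Z: go to p, push EEZ → (p, ccbccc, EEZ)
  read c, top E: go to p, push ε → (p, cbccc, EZ)
  read c, top E: go to p, push ε → (p, bccc, Z)
  read b, top Z: go to p, push EEZ → (p, ccc, EEZ)
  read c, top E: go to p, push ε → (p, cc, EZ)
  read c, top E: go to p, push ε → (p, c, Z)
  read c, top Z: go to r, push ε → (r, ε, ε)
All input consumed and the stack is empty.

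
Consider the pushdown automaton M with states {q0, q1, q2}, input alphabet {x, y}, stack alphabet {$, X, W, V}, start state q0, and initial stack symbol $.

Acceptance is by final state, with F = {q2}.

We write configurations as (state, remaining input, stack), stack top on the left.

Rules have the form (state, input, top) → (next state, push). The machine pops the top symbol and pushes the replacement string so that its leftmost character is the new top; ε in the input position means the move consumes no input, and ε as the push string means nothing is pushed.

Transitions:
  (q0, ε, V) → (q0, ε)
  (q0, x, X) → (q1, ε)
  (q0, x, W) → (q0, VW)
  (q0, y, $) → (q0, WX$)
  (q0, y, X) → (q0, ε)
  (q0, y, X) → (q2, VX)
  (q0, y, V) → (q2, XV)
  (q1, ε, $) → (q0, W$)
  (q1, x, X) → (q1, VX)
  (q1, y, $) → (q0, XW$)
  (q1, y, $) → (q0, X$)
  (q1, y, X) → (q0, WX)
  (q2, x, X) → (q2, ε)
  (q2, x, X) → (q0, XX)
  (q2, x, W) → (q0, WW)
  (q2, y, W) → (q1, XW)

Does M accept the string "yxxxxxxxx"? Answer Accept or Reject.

Reject

No computation consumes all input and reaches a final state.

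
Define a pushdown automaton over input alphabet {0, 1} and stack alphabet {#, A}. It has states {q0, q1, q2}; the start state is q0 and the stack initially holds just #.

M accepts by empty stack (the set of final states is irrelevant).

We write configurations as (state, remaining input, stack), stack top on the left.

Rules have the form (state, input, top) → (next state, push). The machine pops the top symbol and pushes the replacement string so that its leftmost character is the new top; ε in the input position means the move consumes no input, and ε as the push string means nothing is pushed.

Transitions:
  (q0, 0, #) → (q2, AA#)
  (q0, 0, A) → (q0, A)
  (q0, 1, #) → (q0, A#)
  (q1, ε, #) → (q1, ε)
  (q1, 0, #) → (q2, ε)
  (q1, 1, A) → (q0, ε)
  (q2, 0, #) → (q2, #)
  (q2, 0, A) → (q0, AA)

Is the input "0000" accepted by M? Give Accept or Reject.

No computation consumes all input and empties the stack.

Reject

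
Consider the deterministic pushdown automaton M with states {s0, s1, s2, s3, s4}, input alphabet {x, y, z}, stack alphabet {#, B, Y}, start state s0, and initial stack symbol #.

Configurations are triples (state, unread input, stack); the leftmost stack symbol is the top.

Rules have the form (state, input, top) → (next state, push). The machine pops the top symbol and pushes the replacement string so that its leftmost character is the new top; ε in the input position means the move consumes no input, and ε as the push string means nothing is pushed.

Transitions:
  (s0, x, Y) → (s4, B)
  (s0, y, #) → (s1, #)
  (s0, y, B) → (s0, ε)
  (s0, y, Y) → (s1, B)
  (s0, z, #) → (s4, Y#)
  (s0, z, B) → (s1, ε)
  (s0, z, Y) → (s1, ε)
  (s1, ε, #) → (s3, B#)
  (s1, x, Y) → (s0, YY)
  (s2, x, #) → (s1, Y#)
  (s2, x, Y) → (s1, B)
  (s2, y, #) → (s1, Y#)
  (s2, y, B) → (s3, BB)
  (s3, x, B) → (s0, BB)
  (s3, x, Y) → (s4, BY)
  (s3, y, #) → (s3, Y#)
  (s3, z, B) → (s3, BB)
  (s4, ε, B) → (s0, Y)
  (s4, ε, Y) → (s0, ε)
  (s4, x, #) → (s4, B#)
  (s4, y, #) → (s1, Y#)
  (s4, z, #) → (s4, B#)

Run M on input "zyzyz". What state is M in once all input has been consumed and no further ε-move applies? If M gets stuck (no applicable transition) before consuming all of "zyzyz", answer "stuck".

(s0, zyzyz, #)
  read z, top #: go to s4, push Y# → (s4, yzyz, Y#)
  ε-move, top Y: go to s0, push ε → (s0, yzyz, #)
  read y, top #: go to s1, push # → (s1, zyz, #)
  ε-move, top #: go to s3, push B# → (s3, zyz, B#)
  read z, top B: go to s3, push BB → (s3, yz, BB#)
No transition for (s3, y, top B); M blocks with input yz remaining.

stuck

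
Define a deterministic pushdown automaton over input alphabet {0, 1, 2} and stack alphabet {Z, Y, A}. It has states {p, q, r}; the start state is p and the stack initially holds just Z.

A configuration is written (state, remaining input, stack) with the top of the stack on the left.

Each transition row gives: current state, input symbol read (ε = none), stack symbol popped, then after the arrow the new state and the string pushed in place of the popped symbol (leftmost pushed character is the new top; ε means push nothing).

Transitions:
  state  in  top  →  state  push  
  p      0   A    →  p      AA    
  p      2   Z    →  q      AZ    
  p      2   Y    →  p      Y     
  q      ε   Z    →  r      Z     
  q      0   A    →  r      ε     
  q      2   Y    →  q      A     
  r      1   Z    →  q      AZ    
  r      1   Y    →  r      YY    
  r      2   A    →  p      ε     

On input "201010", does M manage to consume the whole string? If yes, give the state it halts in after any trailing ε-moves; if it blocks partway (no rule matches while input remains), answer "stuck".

(p, 201010, Z)
  read 2, top Z: go to q, push AZ → (q, 01010, AZ)
  read 0, top A: go to r, push ε → (r, 1010, Z)
  read 1, top Z: go to q, push AZ → (q, 010, AZ)
  read 0, top A: go to r, push ε → (r, 10, Z)
  read 1, top Z: go to q, push AZ → (q, 0, AZ)
  read 0, top A: go to r, push ε → (r, ε, Z)
All input consumed; M is in state r.

r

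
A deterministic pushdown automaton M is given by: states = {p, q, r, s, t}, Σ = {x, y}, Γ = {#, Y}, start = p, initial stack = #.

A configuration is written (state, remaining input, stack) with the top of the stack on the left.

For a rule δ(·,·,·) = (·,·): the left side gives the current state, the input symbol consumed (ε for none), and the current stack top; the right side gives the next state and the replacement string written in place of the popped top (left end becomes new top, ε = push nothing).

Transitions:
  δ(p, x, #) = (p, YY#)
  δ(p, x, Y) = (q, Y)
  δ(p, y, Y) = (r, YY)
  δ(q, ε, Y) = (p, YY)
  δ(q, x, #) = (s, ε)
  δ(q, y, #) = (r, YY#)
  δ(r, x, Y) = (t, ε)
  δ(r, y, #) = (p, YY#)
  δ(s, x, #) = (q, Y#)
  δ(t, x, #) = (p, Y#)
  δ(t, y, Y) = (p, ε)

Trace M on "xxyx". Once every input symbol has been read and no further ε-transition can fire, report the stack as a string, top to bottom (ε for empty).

(p, xxyx, #) ⊢ (p, xyx, YY#) ⊢ (q, yx, YY#) ⊢ (p, yx, YYY#) ⊢ (r, x, YYYY#) ⊢ (t, ε, YYY#)
All input consumed in state t with stack YYY#.

YYY#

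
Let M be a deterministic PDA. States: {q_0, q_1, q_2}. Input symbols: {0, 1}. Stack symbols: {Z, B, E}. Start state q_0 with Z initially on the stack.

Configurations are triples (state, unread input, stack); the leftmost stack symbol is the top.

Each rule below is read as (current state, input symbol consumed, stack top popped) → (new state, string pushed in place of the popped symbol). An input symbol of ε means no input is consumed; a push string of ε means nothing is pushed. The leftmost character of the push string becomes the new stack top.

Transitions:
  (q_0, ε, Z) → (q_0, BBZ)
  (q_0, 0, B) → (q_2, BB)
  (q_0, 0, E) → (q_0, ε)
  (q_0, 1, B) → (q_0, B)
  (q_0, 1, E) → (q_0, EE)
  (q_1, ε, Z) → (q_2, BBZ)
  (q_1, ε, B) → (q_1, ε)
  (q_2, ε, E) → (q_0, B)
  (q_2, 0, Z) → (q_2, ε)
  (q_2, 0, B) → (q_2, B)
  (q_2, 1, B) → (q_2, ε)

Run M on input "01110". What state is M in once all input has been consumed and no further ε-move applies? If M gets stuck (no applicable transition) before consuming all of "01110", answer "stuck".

(q_0, 01110, Z) ⊢ (q_0, 01110, BBZ) ⊢ (q_2, 1110, BBBZ) ⊢ (q_2, 110, BBZ) ⊢ (q_2, 10, BZ) ⊢ (q_2, 0, Z) ⊢ (q_2, ε, ε)
All input consumed; M is in state q_2.

q_2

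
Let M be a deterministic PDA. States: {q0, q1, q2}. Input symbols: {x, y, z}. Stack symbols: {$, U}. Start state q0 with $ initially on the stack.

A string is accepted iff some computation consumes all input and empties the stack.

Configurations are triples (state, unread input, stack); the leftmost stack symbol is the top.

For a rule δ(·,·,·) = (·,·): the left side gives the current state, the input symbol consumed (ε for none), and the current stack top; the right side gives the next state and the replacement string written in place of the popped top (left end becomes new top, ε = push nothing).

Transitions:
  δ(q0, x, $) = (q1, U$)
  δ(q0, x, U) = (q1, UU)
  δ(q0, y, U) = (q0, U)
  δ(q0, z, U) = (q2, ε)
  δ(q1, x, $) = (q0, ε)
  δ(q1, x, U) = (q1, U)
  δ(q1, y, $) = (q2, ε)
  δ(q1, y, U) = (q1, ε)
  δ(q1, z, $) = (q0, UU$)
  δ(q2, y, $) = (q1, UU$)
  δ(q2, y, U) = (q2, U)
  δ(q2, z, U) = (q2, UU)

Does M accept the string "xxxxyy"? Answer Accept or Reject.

(q0, xxxxyy, $)
  read x, top $: go to q1, push U$ → (q1, xxxyy, U$)
  read x, top U: go to q1, push U → (q1, xxyy, U$)
  read x, top U: go to q1, push U → (q1, xyy, U$)
  read x, top U: go to q1, push U → (q1, yy, U$)
  read y, top U: go to q1, push ε → (q1, y, $)
  read y, top $: go to q2, push ε → (q2, ε, ε)
All input consumed and the stack is empty.

Accept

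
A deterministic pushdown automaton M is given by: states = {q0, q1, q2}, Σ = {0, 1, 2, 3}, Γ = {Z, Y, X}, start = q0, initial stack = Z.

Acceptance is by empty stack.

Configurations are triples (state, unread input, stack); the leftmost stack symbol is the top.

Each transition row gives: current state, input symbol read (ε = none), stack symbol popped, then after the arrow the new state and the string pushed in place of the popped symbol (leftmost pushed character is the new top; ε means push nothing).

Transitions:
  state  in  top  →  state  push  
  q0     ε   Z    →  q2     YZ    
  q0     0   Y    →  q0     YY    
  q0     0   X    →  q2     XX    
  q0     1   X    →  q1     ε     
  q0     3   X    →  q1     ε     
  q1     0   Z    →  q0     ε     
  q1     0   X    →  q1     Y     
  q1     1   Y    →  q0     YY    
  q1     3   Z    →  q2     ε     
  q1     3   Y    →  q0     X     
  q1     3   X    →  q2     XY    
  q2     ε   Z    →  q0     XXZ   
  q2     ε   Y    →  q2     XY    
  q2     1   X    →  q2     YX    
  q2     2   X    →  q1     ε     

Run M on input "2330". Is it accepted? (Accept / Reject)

(q0, 2330, Z)
  ε-move, top Z: go to q2, push YZ → (q2, 2330, YZ)
  ε-move, top Y: go to q2, push XY → (q2, 2330, XYZ)
  read 2, top X: go to q1, push ε → (q1, 330, YZ)
  read 3, top Y: go to q0, push X → (q0, 30, XZ)
  read 3, top X: go to q1, push ε → (q1, 0, Z)
  read 0, top Z: go to q0, push ε → (q0, ε, ε)
All input consumed and the stack is empty.

Accept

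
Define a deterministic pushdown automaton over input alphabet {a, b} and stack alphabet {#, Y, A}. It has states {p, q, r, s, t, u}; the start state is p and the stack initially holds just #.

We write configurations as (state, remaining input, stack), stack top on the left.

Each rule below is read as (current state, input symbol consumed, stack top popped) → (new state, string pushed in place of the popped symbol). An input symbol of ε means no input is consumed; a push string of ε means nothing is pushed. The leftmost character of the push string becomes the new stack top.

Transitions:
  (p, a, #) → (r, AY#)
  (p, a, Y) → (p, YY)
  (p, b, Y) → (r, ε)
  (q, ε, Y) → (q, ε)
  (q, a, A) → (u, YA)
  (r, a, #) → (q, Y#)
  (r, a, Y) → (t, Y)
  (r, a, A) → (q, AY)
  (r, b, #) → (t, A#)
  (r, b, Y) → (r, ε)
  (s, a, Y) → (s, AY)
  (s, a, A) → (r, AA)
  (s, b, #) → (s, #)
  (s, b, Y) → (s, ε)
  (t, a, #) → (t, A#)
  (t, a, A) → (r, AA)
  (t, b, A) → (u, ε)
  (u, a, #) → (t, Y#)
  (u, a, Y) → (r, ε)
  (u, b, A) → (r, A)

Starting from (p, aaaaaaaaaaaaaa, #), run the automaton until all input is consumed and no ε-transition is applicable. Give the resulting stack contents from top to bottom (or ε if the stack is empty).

AYYYYYY#

(p, aaaaaaaaaaaaaa, #) ⊢ (r, aaaaaaaaaaaaa, AY#) ⊢ (q, aaaaaaaaaaaa, AYY#) ⊢ (u, aaaaaaaaaaa, YAYY#) ⊢ (r, aaaaaaaaaa, AYY#) ⊢ (q, aaaaaaaaa, AYYY#) ⊢ (u, aaaaaaaa, YAYYY#) ⊢ (r, aaaaaaa, AYYY#) ⊢ (q, aaaaaa, AYYYY#) ⊢ (u, aaaaa, YAYYYY#) ⊢ (r, aaaa, AYYYY#) ⊢ (q, aaa, AYYYYY#) ⊢ (u, aa, YAYYYYY#) ⊢ (r, a, AYYYYY#) ⊢ (q, ε, AYYYYYY#)
All input consumed in state q with stack AYYYYYY#.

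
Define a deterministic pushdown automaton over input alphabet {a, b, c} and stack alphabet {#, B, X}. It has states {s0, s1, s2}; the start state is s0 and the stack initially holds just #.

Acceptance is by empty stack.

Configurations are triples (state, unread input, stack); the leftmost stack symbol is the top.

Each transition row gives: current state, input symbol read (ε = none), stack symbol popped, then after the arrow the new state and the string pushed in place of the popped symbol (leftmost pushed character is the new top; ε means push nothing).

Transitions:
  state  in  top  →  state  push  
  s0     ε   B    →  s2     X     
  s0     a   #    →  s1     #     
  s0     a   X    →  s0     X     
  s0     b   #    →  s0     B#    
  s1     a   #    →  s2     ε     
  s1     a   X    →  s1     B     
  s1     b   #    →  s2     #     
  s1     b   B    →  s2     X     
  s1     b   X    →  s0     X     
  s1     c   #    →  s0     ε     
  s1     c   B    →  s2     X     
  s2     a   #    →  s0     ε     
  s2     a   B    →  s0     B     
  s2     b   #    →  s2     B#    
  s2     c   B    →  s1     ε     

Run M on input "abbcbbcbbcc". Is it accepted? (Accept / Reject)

(s0, abbcbbcbbcc, #)
  read a, top #: go to s1, push # → (s1, bbcbbcbbcc, #)
  read b, top #: go to s2, push # → (s2, bcbbcbbcc, #)
  read b, top #: go to s2, push B# → (s2, cbbcbbcc, B#)
  read c, top B: go to s1, push ε → (s1, bbcbbcc, #)
  read b, top #: go to s2, push # → (s2, bcbbcc, #)
  read b, top #: go to s2, push B# → (s2, cbbcc, B#)
  read c, top B: go to s1, push ε → (s1, bbcc, #)
  read b, top #: go to s2, push # → (s2, bcc, #)
  read b, top #: go to s2, push B# → (s2, cc, B#)
  read c, top B: go to s1, push ε → (s1, c, #)
  read c, top #: go to s0, push ε → (s0, ε, ε)
All input consumed and the stack is empty.

Accept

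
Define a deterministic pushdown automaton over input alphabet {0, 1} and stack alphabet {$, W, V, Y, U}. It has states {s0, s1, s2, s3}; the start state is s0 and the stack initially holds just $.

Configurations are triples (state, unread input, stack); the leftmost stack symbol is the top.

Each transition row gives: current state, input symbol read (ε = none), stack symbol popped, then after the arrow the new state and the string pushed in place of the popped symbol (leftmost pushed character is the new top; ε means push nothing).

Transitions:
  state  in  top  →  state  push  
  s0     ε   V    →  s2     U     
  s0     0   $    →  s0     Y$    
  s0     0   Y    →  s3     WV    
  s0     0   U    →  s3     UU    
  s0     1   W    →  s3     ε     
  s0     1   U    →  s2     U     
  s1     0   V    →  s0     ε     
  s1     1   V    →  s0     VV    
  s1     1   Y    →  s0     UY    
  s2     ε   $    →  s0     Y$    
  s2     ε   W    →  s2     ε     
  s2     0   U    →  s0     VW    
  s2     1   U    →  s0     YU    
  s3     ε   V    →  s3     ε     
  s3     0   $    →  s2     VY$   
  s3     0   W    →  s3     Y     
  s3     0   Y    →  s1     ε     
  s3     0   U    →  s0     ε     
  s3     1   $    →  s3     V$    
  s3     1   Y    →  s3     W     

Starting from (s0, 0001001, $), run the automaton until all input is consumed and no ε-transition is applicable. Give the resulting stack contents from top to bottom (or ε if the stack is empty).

UV$

(s0, 0001001, $)
  read 0, top $: go to s0, push Y$ → (s0, 001001, Y$)
  read 0, top Y: go to s3, push WV → (s3, 01001, WV$)
  read 0, top W: go to s3, push Y → (s3, 1001, YV$)
  read 1, top Y: go to s3, push W → (s3, 001, WV$)
  read 0, top W: go to s3, push Y → (s3, 01, YV$)
  read 0, top Y: go to s1, push ε → (s1, 1, V$)
  read 1, top V: go to s0, push VV → (s0, ε, VV$)
  ε-move, top V: go to s2, push U → (s2, ε, UV$)
All input consumed in state s2 with stack UV$.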